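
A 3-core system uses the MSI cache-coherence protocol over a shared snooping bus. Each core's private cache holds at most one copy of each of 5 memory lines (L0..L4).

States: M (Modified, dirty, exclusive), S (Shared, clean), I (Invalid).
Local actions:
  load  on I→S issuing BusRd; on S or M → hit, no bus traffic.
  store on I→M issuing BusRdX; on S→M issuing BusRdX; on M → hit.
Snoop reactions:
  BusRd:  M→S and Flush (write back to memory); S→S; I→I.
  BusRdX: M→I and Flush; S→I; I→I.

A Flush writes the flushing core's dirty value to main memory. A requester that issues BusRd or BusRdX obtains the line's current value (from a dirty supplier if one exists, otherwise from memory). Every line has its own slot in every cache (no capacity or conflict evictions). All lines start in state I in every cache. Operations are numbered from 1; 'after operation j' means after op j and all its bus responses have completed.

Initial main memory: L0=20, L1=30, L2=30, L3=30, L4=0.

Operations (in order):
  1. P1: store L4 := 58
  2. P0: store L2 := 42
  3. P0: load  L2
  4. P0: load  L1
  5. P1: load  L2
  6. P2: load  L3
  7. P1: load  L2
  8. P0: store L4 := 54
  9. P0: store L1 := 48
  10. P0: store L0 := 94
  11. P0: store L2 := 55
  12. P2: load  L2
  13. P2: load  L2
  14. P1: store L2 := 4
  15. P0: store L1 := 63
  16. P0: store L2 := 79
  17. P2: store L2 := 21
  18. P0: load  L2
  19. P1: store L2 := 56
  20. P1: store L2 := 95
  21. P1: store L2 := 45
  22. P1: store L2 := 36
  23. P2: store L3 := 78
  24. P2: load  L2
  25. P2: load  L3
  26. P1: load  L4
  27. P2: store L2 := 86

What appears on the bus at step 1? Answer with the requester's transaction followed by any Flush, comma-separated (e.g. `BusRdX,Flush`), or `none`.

bus = BusRdX

step 1: P1: store L4 := 58  ⟶  IMI  (L4)  txn=BusRdX  M[L4]=0
step 2: P0: store L2 := 42  ⟶  MII  (L2)  txn=BusRdX  M[L2]=30
step 3: P0: load  L2  ⟶  MII  (L2)  txn=∅  M[L2]=30
step 4: P0: load  L1  ⟶  SII  (L1)  txn=BusRd  M[L1]=30
step 5: P1: load  L2  ⟶  SSI  (L2)  txn=BusRd+Flush  M[L2]=42
step 6: P2: load  L3  ⟶  IIS  (L3)  txn=BusRd  M[L3]=30
step 7: P1: load  L2  ⟶  SSI  (L2)  txn=∅  M[L2]=42
step 8: P0: store L4 := 54  ⟶  MII  (L4)  txn=BusRdX+Flush  M[L4]=58
step 9: P0: store L1 := 48  ⟶  MII  (L1)  txn=BusRdX  M[L1]=30
step 10: P0: store L0 := 94  ⟶  MII  (L0)  txn=BusRdX  M[L0]=20
step 11: P0: store L2 := 55  ⟶  MII  (L2)  txn=BusRdX  M[L2]=42
step 12: P2: load  L2  ⟶  SIS  (L2)  txn=BusRd+Flush  M[L2]=55
step 13: P2: load  L2  ⟶  SIS  (L2)  txn=∅  M[L2]=55
step 14: P1: store L2 := 4  ⟶  IMI  (L2)  txn=BusRdX  M[L2]=55
step 15: P0: store L1 := 63  ⟶  MII  (L1)  txn=∅  M[L1]=30
step 16: P0: store L2 := 79  ⟶  MII  (L2)  txn=BusRdX+Flush  M[L2]=4
step 17: P2: store L2 := 21  ⟶  IIM  (L2)  txn=BusRdX+Flush  M[L2]=79
step 18: P0: load  L2  ⟶  SIS  (L2)  txn=BusRd+Flush  M[L2]=21
step 19: P1: store L2 := 56  ⟶  IMI  (L2)  txn=BusRdX  M[L2]=21
step 20: P1: store L2 := 95  ⟶  IMI  (L2)  txn=∅  M[L2]=21
step 21: P1: store L2 := 45  ⟶  IMI  (L2)  txn=∅  M[L2]=21
step 22: P1: store L2 := 36  ⟶  IMI  (L2)  txn=∅  M[L2]=21
step 23: P2: store L3 := 78  ⟶  IIM  (L3)  txn=BusRdX  M[L3]=30
step 24: P2: load  L2  ⟶  ISS  (L2)  txn=BusRd+Flush  M[L2]=36
step 25: P2: load  L3  ⟶  IIM  (L3)  txn=∅  M[L3]=30
step 26: P1: load  L4  ⟶  SSI  (L4)  txn=BusRd+Flush  M[L4]=54
step 27: P2: store L2 := 86  ⟶  IIM  (L2)  txn=BusRdX  M[L2]=36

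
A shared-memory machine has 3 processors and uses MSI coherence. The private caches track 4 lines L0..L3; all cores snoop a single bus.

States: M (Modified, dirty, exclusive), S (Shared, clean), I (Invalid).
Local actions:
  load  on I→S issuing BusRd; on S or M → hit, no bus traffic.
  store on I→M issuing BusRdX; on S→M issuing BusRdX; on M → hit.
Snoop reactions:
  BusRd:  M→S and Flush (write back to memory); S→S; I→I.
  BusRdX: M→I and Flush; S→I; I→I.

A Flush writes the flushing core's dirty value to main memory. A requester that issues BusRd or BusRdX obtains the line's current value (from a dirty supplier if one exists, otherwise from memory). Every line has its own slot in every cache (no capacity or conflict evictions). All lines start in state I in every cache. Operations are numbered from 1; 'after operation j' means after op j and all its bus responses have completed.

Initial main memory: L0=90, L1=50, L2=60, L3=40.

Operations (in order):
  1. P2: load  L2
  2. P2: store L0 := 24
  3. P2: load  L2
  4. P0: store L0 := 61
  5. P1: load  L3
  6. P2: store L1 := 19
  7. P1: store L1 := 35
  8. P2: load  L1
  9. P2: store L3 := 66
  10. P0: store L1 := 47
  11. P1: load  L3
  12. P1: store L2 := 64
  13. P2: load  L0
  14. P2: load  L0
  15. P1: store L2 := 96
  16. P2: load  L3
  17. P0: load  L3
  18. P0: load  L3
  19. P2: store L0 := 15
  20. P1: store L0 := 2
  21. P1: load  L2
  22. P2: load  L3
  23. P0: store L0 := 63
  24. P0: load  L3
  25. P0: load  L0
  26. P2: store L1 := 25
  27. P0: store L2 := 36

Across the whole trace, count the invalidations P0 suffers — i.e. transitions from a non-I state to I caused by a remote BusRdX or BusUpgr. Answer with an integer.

step 1: P2: load  L2  ⟶  IIS  (L2)  txn=BusRd  M[L2]=60
step 2: P2: store L0 := 24  ⟶  IIM  (L0)  txn=BusRdX  M[L0]=90
step 3: P2: load  L2  ⟶  IIS  (L2)  txn=∅  M[L2]=60
step 4: P0: store L0 := 61  ⟶  MII  (L0)  txn=BusRdX+Flush  M[L0]=24
step 5: P1: load  L3  ⟶  ISI  (L3)  txn=BusRd  M[L3]=40
step 6: P2: store L1 := 19  ⟶  IIM  (L1)  txn=BusRdX  M[L1]=50
step 7: P1: store L1 := 35  ⟶  IMI  (L1)  txn=BusRdX+Flush  M[L1]=19
step 8: P2: load  L1  ⟶  ISS  (L1)  txn=BusRd+Flush  M[L1]=35
step 9: P2: store L3 := 66  ⟶  IIM  (L3)  txn=BusRdX  M[L3]=40
step 10: P0: store L1 := 47  ⟶  MII  (L1)  txn=BusRdX  M[L1]=35
step 11: P1: load  L3  ⟶  ISS  (L3)  txn=BusRd+Flush  M[L3]=66
step 12: P1: store L2 := 64  ⟶  IMI  (L2)  txn=BusRdX  M[L2]=60
step 13: P2: load  L0  ⟶  SIS  (L0)  txn=BusRd+Flush  M[L0]=61
step 14: P2: load  L0  ⟶  SIS  (L0)  txn=∅  M[L0]=61
step 15: P1: store L2 := 96  ⟶  IMI  (L2)  txn=∅  M[L2]=60
step 16: P2: load  L3  ⟶  ISS  (L3)  txn=∅  M[L3]=66
step 17: P0: load  L3  ⟶  SSS  (L3)  txn=BusRd  M[L3]=66
step 18: P0: load  L3  ⟶  SSS  (L3)  txn=∅  M[L3]=66
step 19: P2: store L0 := 15  ⟶  IIM  (L0)  txn=BusRdX  M[L0]=61
step 20: P1: store L0 := 2  ⟶  IMI  (L0)  txn=BusRdX+Flush  M[L0]=15
step 21: P1: load  L2  ⟶  IMI  (L2)  txn=∅  M[L2]=60
step 22: P2: load  L3  ⟶  SSS  (L3)  txn=∅  M[L3]=66
step 23: P0: store L0 := 63  ⟶  MII  (L0)  txn=BusRdX+Flush  M[L0]=2
step 24: P0: load  L3  ⟶  SSS  (L3)  txn=∅  M[L3]=66
step 25: P0: load  L0  ⟶  MII  (L0)  txn=∅  M[L0]=2
step 26: P2: store L1 := 25  ⟶  IIM  (L1)  txn=BusRdX+Flush  M[L1]=47
step 27: P0: store L2 := 36  ⟶  MII  (L2)  txn=BusRdX+Flush  M[L2]=96

invalidations = 2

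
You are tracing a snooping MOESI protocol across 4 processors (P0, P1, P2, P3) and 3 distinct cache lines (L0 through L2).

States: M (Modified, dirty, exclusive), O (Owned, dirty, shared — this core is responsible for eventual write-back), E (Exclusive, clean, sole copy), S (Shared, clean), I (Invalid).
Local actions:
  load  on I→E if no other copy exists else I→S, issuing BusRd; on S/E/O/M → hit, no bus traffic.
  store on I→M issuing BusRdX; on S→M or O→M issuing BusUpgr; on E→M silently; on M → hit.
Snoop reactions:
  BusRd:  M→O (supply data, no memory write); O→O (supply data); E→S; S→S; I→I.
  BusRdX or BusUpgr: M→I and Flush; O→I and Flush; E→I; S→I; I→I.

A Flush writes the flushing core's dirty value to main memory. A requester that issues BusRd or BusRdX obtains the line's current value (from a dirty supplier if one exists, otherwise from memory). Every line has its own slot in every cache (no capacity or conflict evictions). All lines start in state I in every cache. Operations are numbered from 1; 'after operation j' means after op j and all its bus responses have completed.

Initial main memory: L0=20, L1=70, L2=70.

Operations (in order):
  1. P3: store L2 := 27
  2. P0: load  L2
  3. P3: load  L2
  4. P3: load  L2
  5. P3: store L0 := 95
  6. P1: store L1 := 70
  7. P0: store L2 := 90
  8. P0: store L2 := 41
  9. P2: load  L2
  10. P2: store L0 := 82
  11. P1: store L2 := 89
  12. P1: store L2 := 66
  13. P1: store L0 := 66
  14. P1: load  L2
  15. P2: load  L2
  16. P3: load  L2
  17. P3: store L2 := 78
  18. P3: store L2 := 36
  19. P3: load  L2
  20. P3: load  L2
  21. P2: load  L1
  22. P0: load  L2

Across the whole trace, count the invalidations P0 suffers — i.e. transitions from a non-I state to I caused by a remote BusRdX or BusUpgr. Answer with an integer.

invalidations = 1

step 1: P3: store L2 := 27  ⟶  IIIM  (L2)  txn=BusRdX  M[L2]=70
step 2: P0: load  L2  ⟶  SIIO  (L2)  txn=BusRd  M[L2]=70
step 3: P3: load  L2  ⟶  SIIO  (L2)  txn=∅  M[L2]=70
step 4: P3: load  L2  ⟶  SIIO  (L2)  txn=∅  M[L2]=70
step 5: P3: store L0 := 95  ⟶  IIIM  (L0)  txn=BusRdX  M[L0]=20
step 6: P1: store L1 := 70  ⟶  IMII  (L1)  txn=BusRdX  M[L1]=70
step 7: P0: store L2 := 90  ⟶  MIII  (L2)  txn=BusUpgr+Flush  M[L2]=27
step 8: P0: store L2 := 41  ⟶  MIII  (L2)  txn=∅  M[L2]=27
step 9: P2: load  L2  ⟶  OISI  (L2)  txn=BusRd  M[L2]=27
step 10: P2: store L0 := 82  ⟶  IIMI  (L0)  txn=BusRdX+Flush  M[L0]=95
step 11: P1: store L2 := 89  ⟶  IMII  (L2)  txn=BusRdX+Flush  M[L2]=41
step 12: P1: store L2 := 66  ⟶  IMII  (L2)  txn=∅  M[L2]=41
step 13: P1: store L0 := 66  ⟶  IMII  (L0)  txn=BusRdX+Flush  M[L0]=82
step 14: P1: load  L2  ⟶  IMII  (L2)  txn=∅  M[L2]=41
step 15: P2: load  L2  ⟶  IOSI  (L2)  txn=BusRd  M[L2]=41
step 16: P3: load  L2  ⟶  IOSS  (L2)  txn=BusRd  M[L2]=41
step 17: P3: store L2 := 78  ⟶  IIIM  (L2)  txn=BusUpgr+Flush  M[L2]=66
step 18: P3: store L2 := 36  ⟶  IIIM  (L2)  txn=∅  M[L2]=66
step 19: P3: load  L2  ⟶  IIIM  (L2)  txn=∅  M[L2]=66
step 20: P3: load  L2  ⟶  IIIM  (L2)  txn=∅  M[L2]=66
step 21: P2: load  L1  ⟶  IOSI  (L1)  txn=BusRd  M[L1]=70
step 22: P0: load  L2  ⟶  SIIO  (L2)  txn=BusRd  M[L2]=66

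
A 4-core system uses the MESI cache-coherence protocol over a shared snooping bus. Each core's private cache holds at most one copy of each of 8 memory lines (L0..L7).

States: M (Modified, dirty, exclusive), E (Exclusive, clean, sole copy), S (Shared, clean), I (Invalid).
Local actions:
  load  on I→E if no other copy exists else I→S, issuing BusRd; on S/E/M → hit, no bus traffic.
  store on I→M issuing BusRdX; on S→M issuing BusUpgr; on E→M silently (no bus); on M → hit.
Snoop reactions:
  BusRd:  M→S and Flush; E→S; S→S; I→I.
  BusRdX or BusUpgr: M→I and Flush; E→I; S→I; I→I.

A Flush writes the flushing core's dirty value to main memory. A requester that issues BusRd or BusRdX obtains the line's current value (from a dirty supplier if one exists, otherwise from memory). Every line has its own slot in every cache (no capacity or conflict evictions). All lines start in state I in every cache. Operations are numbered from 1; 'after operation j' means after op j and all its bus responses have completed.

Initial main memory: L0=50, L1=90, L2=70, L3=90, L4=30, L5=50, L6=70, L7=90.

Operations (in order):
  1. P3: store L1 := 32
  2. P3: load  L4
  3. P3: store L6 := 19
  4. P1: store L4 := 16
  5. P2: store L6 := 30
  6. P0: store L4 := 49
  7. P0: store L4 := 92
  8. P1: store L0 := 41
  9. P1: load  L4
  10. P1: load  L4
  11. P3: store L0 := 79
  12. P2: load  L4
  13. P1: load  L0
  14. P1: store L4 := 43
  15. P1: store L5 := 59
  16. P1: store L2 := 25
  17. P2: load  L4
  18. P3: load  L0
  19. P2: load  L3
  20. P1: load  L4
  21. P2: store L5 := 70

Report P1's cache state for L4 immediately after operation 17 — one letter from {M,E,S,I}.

[1] P3: store L1 := 32 | P0:I, P1:I, P2:I, P3:M(32) | bus: BusRdX
[2] P3: load  L4 | P0:I, P1:I, P2:I, P3:E(30) | bus: BusRd
[3] P3: store L6 := 19 | P0:I, P1:I, P2:I, P3:M(19) | bus: BusRdX
[4] P1: store L4 := 16 | P0:I, P1:M(16), P2:I, P3:I | bus: BusRdX
[5] P2: store L6 := 30 | P0:I, P1:I, P2:M(30), P3:I | bus: BusRdX,Flush
[6] P0: store L4 := 49 | P0:M(49), P1:I, P2:I, P3:I | bus: BusRdX,Flush
[7] P0: store L4 := 92 | P0:M(92), P1:I, P2:I, P3:I | bus: none
[8] P1: store L0 := 41 | P0:I, P1:M(41), P2:I, P3:I | bus: BusRdX
[9] P1: load  L4 | P0:S(92), P1:S(92), P2:I, P3:I | bus: BusRd,Flush
[10] P1: load  L4 | P0:S(92), P1:S(92), P2:I, P3:I | bus: none
[11] P3: store L0 := 79 | P0:I, P1:I, P2:I, P3:M(79) | bus: BusRdX,Flush
[12] P2: load  L4 | P0:S(92), P1:S(92), P2:S(92), P3:I | bus: BusRd
[13] P1: load  L0 | P0:I, P1:S(79), P2:I, P3:S(79) | bus: BusRd,Flush
[14] P1: store L4 := 43 | P0:I, P1:M(43), P2:I, P3:I | bus: BusUpgr
[15] P1: store L5 := 59 | P0:I, P1:M(59), P2:I, P3:I | bus: BusRdX
[16] P1: store L2 := 25 | P0:I, P1:M(25), P2:I, P3:I | bus: BusRdX
[17] P2: load  L4 | P0:I, P1:S(43), P2:S(43), P3:I | bus: BusRd,Flush
[18] P3: load  L0 | P0:I, P1:S(79), P2:I, P3:S(79) | bus: none
[19] P2: load  L3 | P0:I, P1:I, P2:E(90), P3:I | bus: BusRd
[20] P1: load  L4 | P0:I, P1:S(43), P2:S(43), P3:I | bus: none
[21] P2: store L5 := 70 | P0:I, P1:I, P2:M(70), P3:I | bus: BusRdX,Flush

state = S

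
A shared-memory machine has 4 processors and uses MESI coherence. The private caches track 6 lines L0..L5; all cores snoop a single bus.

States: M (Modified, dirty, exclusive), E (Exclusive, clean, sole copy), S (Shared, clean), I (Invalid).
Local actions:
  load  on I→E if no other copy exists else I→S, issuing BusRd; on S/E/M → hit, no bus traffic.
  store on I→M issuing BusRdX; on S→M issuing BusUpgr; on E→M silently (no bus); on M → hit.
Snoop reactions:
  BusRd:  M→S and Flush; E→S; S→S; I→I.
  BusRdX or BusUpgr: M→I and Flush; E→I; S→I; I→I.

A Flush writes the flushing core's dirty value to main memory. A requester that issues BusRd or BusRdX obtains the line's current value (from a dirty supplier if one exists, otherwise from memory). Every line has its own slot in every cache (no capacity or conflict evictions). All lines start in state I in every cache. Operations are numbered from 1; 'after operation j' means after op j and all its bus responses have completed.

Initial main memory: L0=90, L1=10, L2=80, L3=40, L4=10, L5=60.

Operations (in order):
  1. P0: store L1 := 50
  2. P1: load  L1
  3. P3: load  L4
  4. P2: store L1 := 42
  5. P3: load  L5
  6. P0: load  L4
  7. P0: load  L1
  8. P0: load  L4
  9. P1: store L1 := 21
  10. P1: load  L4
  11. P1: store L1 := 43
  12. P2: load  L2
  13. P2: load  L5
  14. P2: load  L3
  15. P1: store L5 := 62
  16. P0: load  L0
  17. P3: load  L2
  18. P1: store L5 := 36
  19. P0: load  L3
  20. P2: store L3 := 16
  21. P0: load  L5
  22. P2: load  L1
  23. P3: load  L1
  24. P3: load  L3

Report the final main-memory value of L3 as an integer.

memory[L3] = 16

  op1 P0: store L1 := 50 → M/I/I/I on L1; bus BusRdX; mem=10
  op2 P1: load  L1 → S/S/I/I on L1; bus BusRd Flush; mem=50
  op3 P3: load  L4 → I/I/I/E on L4; bus BusRd; mem=10
  op4 P2: store L1 := 42 → I/I/M/I on L1; bus BusRdX; mem=50
  op5 P3: load  L5 → I/I/I/E on L5; bus BusRd; mem=60
  op6 P0: load  L4 → S/I/I/S on L4; bus BusRd; mem=10
  op7 P0: load  L1 → S/I/S/I on L1; bus BusRd Flush; mem=42
  op8 P0: load  L4 → S/I/I/S on L4; bus (none); mem=10
  op9 P1: store L1 := 21 → I/M/I/I on L1; bus BusRdX; mem=42
  op10 P1: load  L4 → S/S/I/S on L4; bus BusRd; mem=10
  op11 P1: store L1 := 43 → I/M/I/I on L1; bus (none); mem=42
  op12 P2: load  L2 → I/I/E/I on L2; bus BusRd; mem=80
  op13 P2: load  L5 → I/I/S/S on L5; bus BusRd; mem=60
  op14 P2: load  L3 → I/I/E/I on L3; bus BusRd; mem=40
  op15 P1: store L5 := 62 → I/M/I/I on L5; bus BusRdX; mem=60
  op16 P0: load  L0 → E/I/I/I on L0; bus BusRd; mem=90
  op17 P3: load  L2 → I/I/S/S on L2; bus BusRd; mem=80
  op18 P1: store L5 := 36 → I/M/I/I on L5; bus (none); mem=60
  op19 P0: load  L3 → S/I/S/I on L3; bus BusRd; mem=40
  op20 P2: store L3 := 16 → I/I/M/I on L3; bus BusUpgr; mem=40
  op21 P0: load  L5 → S/S/I/I on L5; bus BusRd Flush; mem=36
  op22 P2: load  L1 → I/S/S/I on L1; bus BusRd Flush; mem=43
  op23 P3: load  L1 → I/S/S/S on L1; bus BusRd; mem=43
  op24 P3: load  L3 → I/I/S/S on L3; bus BusRd Flush; mem=16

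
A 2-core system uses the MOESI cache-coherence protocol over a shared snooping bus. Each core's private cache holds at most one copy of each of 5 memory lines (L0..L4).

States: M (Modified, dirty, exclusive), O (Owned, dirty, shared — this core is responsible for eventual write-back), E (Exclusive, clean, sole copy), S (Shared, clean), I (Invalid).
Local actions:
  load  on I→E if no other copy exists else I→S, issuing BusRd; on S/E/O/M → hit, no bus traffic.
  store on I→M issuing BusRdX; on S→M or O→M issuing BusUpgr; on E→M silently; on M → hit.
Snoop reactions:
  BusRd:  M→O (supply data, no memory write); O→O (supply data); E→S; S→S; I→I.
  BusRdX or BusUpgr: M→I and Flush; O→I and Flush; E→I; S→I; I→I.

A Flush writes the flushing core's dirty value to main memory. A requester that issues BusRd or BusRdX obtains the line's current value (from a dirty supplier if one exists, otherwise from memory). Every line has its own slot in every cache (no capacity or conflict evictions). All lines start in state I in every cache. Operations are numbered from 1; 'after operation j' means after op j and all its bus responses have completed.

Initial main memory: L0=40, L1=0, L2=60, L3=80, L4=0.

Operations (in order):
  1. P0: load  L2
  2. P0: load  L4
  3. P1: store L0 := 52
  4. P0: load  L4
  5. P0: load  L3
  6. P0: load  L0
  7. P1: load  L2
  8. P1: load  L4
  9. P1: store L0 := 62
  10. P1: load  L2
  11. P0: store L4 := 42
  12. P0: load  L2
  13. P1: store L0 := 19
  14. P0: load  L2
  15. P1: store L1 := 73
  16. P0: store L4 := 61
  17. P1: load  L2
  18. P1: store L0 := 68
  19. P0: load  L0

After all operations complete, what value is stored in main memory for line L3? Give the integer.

memory[L3] = 80

[1] P0: load  L2 | P0:E(60), P1:I | bus: BusRd
[2] P0: load  L4 | P0:E(0), P1:I | bus: BusRd
[3] P1: store L0 := 52 | P0:I, P1:M(52) | bus: BusRdX
[4] P0: load  L4 | P0:E(0), P1:I | bus: none
[5] P0: load  L3 | P0:E(80), P1:I | bus: BusRd
[6] P0: load  L0 | P0:S(52), P1:O(52) | bus: BusRd
[7] P1: load  L2 | P0:S(60), P1:S(60) | bus: BusRd
[8] P1: load  L4 | P0:S(0), P1:S(0) | bus: BusRd
[9] P1: store L0 := 62 | P0:I, P1:M(62) | bus: BusUpgr
[10] P1: load  L2 | P0:S(60), P1:S(60) | bus: none
[11] P0: store L4 := 42 | P0:M(42), P1:I | bus: BusUpgr
[12] P0: load  L2 | P0:S(60), P1:S(60) | bus: none
[13] P1: store L0 := 19 | P0:I, P1:M(19) | bus: none
[14] P0: load  L2 | P0:S(60), P1:S(60) | bus: none
[15] P1: store L1 := 73 | P0:I, P1:M(73) | bus: BusRdX
[16] P0: store L4 := 61 | P0:M(61), P1:I | bus: none
[17] P1: load  L2 | P0:S(60), P1:S(60) | bus: none
[18] P1: store L0 := 68 | P0:I, P1:M(68) | bus: none
[19] P0: load  L0 | P0:S(68), P1:O(68) | bus: BusRd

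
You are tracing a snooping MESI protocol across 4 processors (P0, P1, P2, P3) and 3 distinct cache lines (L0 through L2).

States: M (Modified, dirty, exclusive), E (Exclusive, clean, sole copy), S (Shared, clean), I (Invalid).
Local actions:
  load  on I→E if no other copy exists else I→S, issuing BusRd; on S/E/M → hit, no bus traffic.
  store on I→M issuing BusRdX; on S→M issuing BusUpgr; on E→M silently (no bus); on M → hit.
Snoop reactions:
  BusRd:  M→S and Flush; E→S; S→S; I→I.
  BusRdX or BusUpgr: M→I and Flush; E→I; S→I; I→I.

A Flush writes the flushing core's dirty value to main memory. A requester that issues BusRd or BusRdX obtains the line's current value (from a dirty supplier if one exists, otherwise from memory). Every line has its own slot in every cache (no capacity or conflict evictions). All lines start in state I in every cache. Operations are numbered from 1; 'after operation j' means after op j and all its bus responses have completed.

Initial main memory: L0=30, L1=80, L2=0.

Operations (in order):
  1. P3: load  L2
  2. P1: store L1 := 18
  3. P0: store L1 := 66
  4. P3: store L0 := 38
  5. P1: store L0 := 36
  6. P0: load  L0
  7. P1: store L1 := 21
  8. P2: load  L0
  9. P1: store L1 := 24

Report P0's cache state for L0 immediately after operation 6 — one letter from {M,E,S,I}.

state = S

step 1: P3: load  L2  ⟶  IIIE  (L2)  txn=BusRd  M[L2]=0
step 2: P1: store L1 := 18  ⟶  IMII  (L1)  txn=BusRdX  M[L1]=80
step 3: P0: store L1 := 66  ⟶  MIII  (L1)  txn=BusRdX+Flush  M[L1]=18
step 4: P3: store L0 := 38  ⟶  IIIM  (L0)  txn=BusRdX  M[L0]=30
step 5: P1: store L0 := 36  ⟶  IMII  (L0)  txn=BusRdX+Flush  M[L0]=38
step 6: P0: load  L0  ⟶  SSII  (L0)  txn=BusRd+Flush  M[L0]=36
step 7: P1: store L1 := 21  ⟶  IMII  (L1)  txn=BusRdX+Flush  M[L1]=66
step 8: P2: load  L0  ⟶  SSSI  (L0)  txn=BusRd  M[L0]=36
step 9: P1: store L1 := 24  ⟶  IMII  (L1)  txn=∅  M[L1]=66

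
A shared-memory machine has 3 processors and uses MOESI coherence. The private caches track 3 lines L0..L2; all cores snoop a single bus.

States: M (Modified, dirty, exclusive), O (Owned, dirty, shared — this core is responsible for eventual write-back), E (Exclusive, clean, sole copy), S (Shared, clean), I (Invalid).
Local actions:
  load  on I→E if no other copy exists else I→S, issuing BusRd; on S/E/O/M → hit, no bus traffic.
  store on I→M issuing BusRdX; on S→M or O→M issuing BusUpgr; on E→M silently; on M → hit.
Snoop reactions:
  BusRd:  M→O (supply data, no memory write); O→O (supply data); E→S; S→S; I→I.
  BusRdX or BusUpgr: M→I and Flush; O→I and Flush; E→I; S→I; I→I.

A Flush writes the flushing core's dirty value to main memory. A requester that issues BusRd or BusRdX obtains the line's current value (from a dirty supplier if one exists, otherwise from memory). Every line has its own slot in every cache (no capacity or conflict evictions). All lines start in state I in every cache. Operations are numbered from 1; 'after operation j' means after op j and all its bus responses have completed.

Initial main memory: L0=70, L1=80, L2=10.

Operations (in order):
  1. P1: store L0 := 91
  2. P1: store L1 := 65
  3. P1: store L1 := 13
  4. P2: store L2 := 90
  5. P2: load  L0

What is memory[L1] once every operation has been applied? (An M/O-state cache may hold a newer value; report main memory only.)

memory[L1] = 80

  op1 P1: store L0 := 91 → I/M/I on L0; bus BusRdX; mem=70
  op2 P1: store L1 := 65 → I/M/I on L1; bus BusRdX; mem=80
  op3 P1: store L1 := 13 → I/M/I on L1; bus (none); mem=80
  op4 P2: store L2 := 90 → I/I/M on L2; bus BusRdX; mem=10
  op5 P2: load  L0 → I/O/S on L0; bus BusRd; mem=70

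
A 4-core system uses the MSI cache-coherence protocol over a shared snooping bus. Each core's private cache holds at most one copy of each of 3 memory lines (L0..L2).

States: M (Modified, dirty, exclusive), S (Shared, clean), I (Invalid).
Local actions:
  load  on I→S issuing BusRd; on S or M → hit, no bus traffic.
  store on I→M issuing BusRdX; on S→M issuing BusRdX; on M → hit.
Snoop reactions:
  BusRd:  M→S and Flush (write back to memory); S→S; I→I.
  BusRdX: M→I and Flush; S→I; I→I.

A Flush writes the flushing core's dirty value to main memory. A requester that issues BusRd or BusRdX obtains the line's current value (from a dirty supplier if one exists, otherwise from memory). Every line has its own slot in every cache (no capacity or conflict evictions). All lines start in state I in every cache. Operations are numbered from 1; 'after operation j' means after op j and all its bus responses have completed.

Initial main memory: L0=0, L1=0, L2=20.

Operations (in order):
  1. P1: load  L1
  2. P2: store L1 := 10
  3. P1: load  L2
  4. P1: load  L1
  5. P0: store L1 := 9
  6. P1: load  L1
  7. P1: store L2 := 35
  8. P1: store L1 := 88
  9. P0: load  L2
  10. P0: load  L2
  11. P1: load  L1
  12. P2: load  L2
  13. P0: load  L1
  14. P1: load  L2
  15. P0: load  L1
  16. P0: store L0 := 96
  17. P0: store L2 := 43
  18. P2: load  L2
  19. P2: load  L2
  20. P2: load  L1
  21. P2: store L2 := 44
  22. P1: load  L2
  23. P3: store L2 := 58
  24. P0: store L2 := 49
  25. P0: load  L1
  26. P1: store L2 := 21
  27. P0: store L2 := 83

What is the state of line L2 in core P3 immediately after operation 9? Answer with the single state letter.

state = I

[1] P1: load  L1 | P0:I, P1:S(0), P2:I, P3:I | bus: BusRd
[2] P2: store L1 := 10 | P0:I, P1:I, P2:M(10), P3:I | bus: BusRdX
[3] P1: load  L2 | P0:I, P1:S(20), P2:I, P3:I | bus: BusRd
[4] P1: load  L1 | P0:I, P1:S(10), P2:S(10), P3:I | bus: BusRd,Flush
[5] P0: store L1 := 9 | P0:M(9), P1:I, P2:I, P3:I | bus: BusRdX
[6] P1: load  L1 | P0:S(9), P1:S(9), P2:I, P3:I | bus: BusRd,Flush
[7] P1: store L2 := 35 | P0:I, P1:M(35), P2:I, P3:I | bus: BusRdX
[8] P1: store L1 := 88 | P0:I, P1:M(88), P2:I, P3:I | bus: BusRdX
[9] P0: load  L2 | P0:S(35), P1:S(35), P2:I, P3:I | bus: BusRd,Flush
[10] P0: load  L2 | P0:S(35), P1:S(35), P2:I, P3:I | bus: none
[11] P1: load  L1 | P0:I, P1:M(88), P2:I, P3:I | bus: none
[12] P2: load  L2 | P0:S(35), P1:S(35), P2:S(35), P3:I | bus: BusRd
[13] P0: load  L1 | P0:S(88), P1:S(88), P2:I, P3:I | bus: BusRd,Flush
[14] P1: load  L2 | P0:S(35), P1:S(35), P2:S(35), P3:I | bus: none
[15] P0: load  L1 | P0:S(88), P1:S(88), P2:I, P3:I | bus: none
[16] P0: store L0 := 96 | P0:M(96), P1:I, P2:I, P3:I | bus: BusRdX
[17] P0: store L2 := 43 | P0:M(43), P1:I, P2:I, P3:I | bus: BusRdX
[18] P2: load  L2 | P0:S(43), P1:I, P2:S(43), P3:I | bus: BusRd,Flush
[19] P2: load  L2 | P0:S(43), P1:I, P2:S(43), P3:I | bus: none
[20] P2: load  L1 | P0:S(88), P1:S(88), P2:S(88), P3:I | bus: BusRd
[21] P2: store L2 := 44 | P0:I, P1:I, P2:M(44), P3:I | bus: BusRdX
[22] P1: load  L2 | P0:I, P1:S(44), P2:S(44), P3:I | bus: BusRd,Flush
[23] P3: store L2 := 58 | P0:I, P1:I, P2:I, P3:M(58) | bus: BusRdX
[24] P0: store L2 := 49 | P0:M(49), P1:I, P2:I, P3:I | bus: BusRdX,Flush
[25] P0: load  L1 | P0:S(88), P1:S(88), P2:S(88), P3:I | bus: none
[26] P1: store L2 := 21 | P0:I, P1:M(21), P2:I, P3:I | bus: BusRdX,Flush
[27] P0: store L2 := 83 | P0:M(83), P1:I, P2:I, P3:I | bus: BusRdX,Flush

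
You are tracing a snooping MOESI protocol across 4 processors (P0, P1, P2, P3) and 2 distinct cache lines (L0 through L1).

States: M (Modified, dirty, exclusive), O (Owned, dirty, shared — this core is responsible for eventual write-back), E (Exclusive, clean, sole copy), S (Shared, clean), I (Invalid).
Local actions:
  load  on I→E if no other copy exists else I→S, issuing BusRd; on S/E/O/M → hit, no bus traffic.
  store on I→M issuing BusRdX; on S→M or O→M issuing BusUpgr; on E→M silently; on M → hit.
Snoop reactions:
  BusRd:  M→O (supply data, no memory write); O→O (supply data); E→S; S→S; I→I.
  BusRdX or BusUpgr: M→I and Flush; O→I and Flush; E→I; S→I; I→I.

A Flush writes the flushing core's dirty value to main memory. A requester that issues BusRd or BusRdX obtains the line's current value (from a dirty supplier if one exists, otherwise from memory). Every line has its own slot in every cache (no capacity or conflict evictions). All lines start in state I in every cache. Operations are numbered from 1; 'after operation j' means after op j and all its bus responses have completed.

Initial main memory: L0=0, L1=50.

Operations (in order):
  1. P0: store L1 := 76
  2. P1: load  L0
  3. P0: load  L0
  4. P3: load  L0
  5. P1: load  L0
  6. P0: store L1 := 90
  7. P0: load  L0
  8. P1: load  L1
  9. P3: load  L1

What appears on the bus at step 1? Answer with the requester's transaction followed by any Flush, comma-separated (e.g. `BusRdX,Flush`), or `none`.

bus = BusRdX

  op1 P0: store L1 := 76 → M/I/I/I on L1; bus BusRdX; mem=50
  op2 P1: load  L0 → I/E/I/I on L0; bus BusRd; mem=0
  op3 P0: load  L0 → S/S/I/I on L0; bus BusRd; mem=0
  op4 P3: load  L0 → S/S/I/S on L0; bus BusRd; mem=0
  op5 P1: load  L0 → S/S/I/S on L0; bus (none); mem=0
  op6 P0: store L1 := 90 → M/I/I/I on L1; bus (none); mem=50
  op7 P0: load  L0 → S/S/I/S on L0; bus (none); mem=0
  op8 P1: load  L1 → O/S/I/I on L1; bus BusRd; mem=50
  op9 P3: load  L1 → O/S/I/S on L1; bus BusRd; mem=50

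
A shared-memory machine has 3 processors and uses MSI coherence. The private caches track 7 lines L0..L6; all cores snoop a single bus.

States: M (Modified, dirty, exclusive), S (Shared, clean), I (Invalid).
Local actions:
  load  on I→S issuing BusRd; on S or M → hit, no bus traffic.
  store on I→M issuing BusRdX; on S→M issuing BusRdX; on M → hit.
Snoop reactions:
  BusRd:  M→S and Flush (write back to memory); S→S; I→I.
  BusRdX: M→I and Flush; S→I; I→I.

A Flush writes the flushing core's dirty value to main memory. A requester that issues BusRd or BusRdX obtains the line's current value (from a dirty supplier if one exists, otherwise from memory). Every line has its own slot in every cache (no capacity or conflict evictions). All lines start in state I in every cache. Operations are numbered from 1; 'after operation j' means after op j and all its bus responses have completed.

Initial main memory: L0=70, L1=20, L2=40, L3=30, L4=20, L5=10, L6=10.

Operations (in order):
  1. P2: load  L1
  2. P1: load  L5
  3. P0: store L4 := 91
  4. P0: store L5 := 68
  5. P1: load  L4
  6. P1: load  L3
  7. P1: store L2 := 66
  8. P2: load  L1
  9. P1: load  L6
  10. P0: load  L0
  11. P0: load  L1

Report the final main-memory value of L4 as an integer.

memory[L4] = 91

step 1: P2: load  L1  ⟶  IIS  (L1)  txn=BusRd  M[L1]=20
step 2: P1: load  L5  ⟶  ISI  (L5)  txn=BusRd  M[L5]=10
step 3: P0: store L4 := 91  ⟶  MII  (L4)  txn=BusRdX  M[L4]=20
step 4: P0: store L5 := 68  ⟶  MII  (L5)  txn=BusRdX  M[L5]=10
step 5: P1: load  L4  ⟶  SSI  (L4)  txn=BusRd+Flush  M[L4]=91
step 6: P1: load  L3  ⟶  ISI  (L3)  txn=BusRd  M[L3]=30
step 7: P1: store L2 := 66  ⟶  IMI  (L2)  txn=BusRdX  M[L2]=40
step 8: P2: load  L1  ⟶  IIS  (L1)  txn=∅  M[L1]=20
step 9: P1: load  L6  ⟶  ISI  (L6)  txn=BusRd  M[L6]=10
step 10: P0: load  L0  ⟶  SII  (L0)  txn=BusRd  M[L0]=70
step 11: P0: load  L1  ⟶  SIS  (L1)  txn=BusRd  M[L1]=20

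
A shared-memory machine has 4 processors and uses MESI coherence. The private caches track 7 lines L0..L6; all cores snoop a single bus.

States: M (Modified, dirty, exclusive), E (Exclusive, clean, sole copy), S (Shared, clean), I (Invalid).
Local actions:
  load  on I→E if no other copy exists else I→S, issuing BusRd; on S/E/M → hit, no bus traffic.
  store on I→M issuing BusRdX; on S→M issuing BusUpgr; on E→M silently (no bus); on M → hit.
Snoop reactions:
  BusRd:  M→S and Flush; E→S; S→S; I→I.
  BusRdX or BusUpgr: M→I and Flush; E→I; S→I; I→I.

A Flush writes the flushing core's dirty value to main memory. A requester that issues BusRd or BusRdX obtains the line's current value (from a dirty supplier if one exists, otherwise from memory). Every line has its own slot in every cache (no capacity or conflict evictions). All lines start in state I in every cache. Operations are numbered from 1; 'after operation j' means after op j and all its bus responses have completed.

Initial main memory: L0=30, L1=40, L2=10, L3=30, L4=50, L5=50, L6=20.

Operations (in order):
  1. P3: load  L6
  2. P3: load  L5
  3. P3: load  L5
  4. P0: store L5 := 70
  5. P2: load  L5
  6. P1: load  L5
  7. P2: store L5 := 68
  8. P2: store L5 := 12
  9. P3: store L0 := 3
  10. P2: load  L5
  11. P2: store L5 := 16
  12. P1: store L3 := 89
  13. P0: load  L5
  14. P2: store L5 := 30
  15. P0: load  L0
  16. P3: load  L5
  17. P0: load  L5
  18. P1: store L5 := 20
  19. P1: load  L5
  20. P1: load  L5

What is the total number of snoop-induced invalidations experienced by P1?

invalidations = 1

  op1 P3: load  L6 → I/I/I/E on L6; bus BusRd; mem=20
  op2 P3: load  L5 → I/I/I/E on L5; bus BusRd; mem=50
  op3 P3: load  L5 → I/I/I/E on L5; bus (none); mem=50
  op4 P0: store L5 := 70 → M/I/I/I on L5; bus BusRdX; mem=50
  op5 P2: load  L5 → S/I/S/I on L5; bus BusRd Flush; mem=70
  op6 P1: load  L5 → S/S/S/I on L5; bus BusRd; mem=70
  op7 P2: store L5 := 68 → I/I/M/I on L5; bus BusUpgr; mem=70
  op8 P2: store L5 := 12 → I/I/M/I on L5; bus (none); mem=70
  op9 P3: store L0 := 3 → I/I/I/M on L0; bus BusRdX; mem=30
  op10 P2: load  L5 → I/I/M/I on L5; bus (none); mem=70
  op11 P2: store L5 := 16 → I/I/M/I on L5; bus (none); mem=70
  op12 P1: store L3 := 89 → I/M/I/I on L3; bus BusRdX; mem=30
  op13 P0: load  L5 → S/I/S/I on L5; bus BusRd Flush; mem=16
  op14 P2: store L5 := 30 → I/I/M/I on L5; bus BusUpgr; mem=16
  op15 P0: load  L0 → S/I/I/S on L0; bus BusRd Flush; mem=3
  op16 P3: load  L5 → I/I/S/S on L5; bus BusRd Flush; mem=30
  op17 P0: load  L5 → S/I/S/S on L5; bus BusRd; mem=30
  op18 P1: store L5 := 20 → I/M/I/I on L5; bus BusRdX; mem=30
  op19 P1: load  L5 → I/M/I/I on L5; bus (none); mem=30
  op20 P1: load  L5 → I/M/I/I on L5; bus (none); mem=30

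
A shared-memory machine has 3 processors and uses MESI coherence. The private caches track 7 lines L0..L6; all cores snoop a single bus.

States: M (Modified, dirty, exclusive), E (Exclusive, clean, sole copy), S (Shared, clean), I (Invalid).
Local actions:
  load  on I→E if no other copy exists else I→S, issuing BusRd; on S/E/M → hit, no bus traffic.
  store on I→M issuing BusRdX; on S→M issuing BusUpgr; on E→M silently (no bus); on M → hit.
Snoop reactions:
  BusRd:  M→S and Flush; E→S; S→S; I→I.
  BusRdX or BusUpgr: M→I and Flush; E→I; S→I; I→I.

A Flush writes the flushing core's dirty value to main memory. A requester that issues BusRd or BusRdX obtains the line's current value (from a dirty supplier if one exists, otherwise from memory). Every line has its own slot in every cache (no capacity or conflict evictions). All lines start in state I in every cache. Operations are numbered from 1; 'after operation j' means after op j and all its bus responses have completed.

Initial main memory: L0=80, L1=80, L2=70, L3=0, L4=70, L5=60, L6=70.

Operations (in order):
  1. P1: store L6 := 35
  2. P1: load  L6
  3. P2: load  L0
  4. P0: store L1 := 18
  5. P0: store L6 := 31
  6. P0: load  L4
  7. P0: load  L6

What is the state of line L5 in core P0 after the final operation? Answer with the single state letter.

state = I

  op1 P1: store L6 := 35 → I/M/I on L6; bus BusRdX; mem=70
  op2 P1: load  L6 → I/M/I on L6; bus (none); mem=70
  op3 P2: load  L0 → I/I/E on L0; bus BusRd; mem=80
  op4 P0: store L1 := 18 → M/I/I on L1; bus BusRdX; mem=80
  op5 P0: store L6 := 31 → M/I/I on L6; bus BusRdX Flush; mem=35
  op6 P0: load  L4 → E/I/I on L4; bus BusRd; mem=70
  op7 P0: load  L6 → M/I/I on L6; bus (none); mem=35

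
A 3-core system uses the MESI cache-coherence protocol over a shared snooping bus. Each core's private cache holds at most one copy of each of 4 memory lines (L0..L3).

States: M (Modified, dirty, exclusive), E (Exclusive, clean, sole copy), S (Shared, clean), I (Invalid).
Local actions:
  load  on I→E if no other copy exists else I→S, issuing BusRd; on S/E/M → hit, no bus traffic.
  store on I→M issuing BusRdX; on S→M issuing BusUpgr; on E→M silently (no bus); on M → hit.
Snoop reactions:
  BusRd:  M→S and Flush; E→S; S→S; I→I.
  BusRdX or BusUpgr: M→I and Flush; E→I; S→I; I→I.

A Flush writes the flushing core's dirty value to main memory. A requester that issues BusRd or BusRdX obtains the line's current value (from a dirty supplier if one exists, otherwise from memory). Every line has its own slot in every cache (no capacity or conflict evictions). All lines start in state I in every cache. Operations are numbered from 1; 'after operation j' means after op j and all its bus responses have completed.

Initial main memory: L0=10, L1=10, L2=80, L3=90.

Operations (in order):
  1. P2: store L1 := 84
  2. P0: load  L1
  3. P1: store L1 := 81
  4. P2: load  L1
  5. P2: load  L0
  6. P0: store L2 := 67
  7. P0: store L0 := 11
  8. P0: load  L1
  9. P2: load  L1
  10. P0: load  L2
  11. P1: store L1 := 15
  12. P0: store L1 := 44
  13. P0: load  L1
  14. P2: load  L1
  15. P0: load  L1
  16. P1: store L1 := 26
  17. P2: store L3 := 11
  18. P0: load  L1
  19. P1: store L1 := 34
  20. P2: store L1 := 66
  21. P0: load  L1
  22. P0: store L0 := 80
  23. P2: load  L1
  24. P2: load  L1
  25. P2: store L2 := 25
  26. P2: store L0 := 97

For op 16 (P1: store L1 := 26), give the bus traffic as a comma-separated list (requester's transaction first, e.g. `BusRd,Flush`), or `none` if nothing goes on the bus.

bus = BusRdX

step 1: P2: store L1 := 84  ⟶  IIM  (L1)  txn=BusRdX  M[L1]=10
step 2: P0: load  L1  ⟶  SIS  (L1)  txn=BusRd+Flush  M[L1]=84
step 3: P1: store L1 := 81  ⟶  IMI  (L1)  txn=BusRdX  M[L1]=84
step 4: P2: load  L1  ⟶  ISS  (L1)  txn=BusRd+Flush  M[L1]=81
step 5: P2: load  L0  ⟶  IIE  (L0)  txn=BusRd  M[L0]=10
step 6: P0: store L2 := 67  ⟶  MII  (L2)  txn=BusRdX  M[L2]=80
step 7: P0: store L0 := 11  ⟶  MII  (L0)  txn=BusRdX  M[L0]=10
step 8: P0: load  L1  ⟶  SSS  (L1)  txn=BusRd  M[L1]=81
step 9: P2: load  L1  ⟶  SSS  (L1)  txn=∅  M[L1]=81
step 10: P0: load  L2  ⟶  MII  (L2)  txn=∅  M[L2]=80
step 11: P1: store L1 := 15  ⟶  IMI  (L1)  txn=BusUpgr  M[L1]=81
step 12: P0: store L1 := 44  ⟶  MII  (L1)  txn=BusRdX+Flush  M[L1]=15
step 13: P0: load  L1  ⟶  MII  (L1)  txn=∅  M[L1]=15
step 14: P2: load  L1  ⟶  SIS  (L1)  txn=BusRd+Flush  M[L1]=44
step 15: P0: load  L1  ⟶  SIS  (L1)  txn=∅  M[L1]=44
step 16: P1: store L1 := 26  ⟶  IMI  (L1)  txn=BusRdX  M[L1]=44
step 17: P2: store L3 := 11  ⟶  IIM  (L3)  txn=BusRdX  M[L3]=90
step 18: P0: load  L1  ⟶  SSI  (L1)  txn=BusRd+Flush  M[L1]=26
step 19: P1: store L1 := 34  ⟶  IMI  (L1)  txn=BusUpgr  M[L1]=26
step 20: P2: store L1 := 66  ⟶  IIM  (L1)  txn=BusRdX+Flush  M[L1]=34
step 21: P0: load  L1  ⟶  SIS  (L1)  txn=BusRd+Flush  M[L1]=66
step 22: P0: store L0 := 80  ⟶  MII  (L0)  txn=∅  M[L0]=10
step 23: P2: load  L1  ⟶  SIS  (L1)  txn=∅  M[L1]=66
step 24: P2: load  L1  ⟶  SIS  (L1)  txn=∅  M[L1]=66
step 25: P2: store L2 := 25  ⟶  IIM  (L2)  txn=BusRdX+Flush  M[L2]=67
step 26: P2: store L0 := 97  ⟶  IIM  (L0)  txn=BusRdX+Flush  M[L0]=80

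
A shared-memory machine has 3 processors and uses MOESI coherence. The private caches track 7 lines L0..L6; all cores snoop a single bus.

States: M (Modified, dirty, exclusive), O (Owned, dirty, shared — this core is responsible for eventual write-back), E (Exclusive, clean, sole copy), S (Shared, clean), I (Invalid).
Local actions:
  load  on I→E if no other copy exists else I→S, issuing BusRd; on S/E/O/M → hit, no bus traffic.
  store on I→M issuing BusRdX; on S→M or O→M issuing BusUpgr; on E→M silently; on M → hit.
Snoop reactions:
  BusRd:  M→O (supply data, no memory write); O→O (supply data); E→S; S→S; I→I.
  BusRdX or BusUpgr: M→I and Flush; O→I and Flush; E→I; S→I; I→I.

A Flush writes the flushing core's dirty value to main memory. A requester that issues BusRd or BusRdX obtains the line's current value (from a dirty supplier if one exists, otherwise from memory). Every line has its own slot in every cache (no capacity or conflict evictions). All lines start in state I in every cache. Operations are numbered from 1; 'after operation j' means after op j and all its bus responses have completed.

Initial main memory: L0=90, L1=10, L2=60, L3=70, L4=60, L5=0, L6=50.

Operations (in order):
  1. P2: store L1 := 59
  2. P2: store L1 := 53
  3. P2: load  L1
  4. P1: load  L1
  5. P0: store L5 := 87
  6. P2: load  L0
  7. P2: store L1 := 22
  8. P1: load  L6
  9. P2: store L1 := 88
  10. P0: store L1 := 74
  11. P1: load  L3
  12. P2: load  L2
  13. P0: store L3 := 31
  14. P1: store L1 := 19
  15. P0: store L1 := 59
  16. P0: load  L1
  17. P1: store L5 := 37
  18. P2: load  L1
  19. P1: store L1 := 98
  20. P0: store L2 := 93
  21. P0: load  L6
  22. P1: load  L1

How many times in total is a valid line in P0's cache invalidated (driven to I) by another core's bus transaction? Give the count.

invalidations = 3

  op1 P2: store L1 := 59 → I/I/M on L1; bus BusRdX; mem=10
  op2 P2: store L1 := 53 → I/I/M on L1; bus (none); mem=10
  op3 P2: load  L1 → I/I/M on L1; bus (none); mem=10
  op4 P1: load  L1 → I/S/O on L1; bus BusRd; mem=10
  op5 P0: store L5 := 87 → M/I/I on L5; bus BusRdX; mem=0
  op6 P2: load  L0 → I/I/E on L0; bus BusRd; mem=90
  op7 P2: store L1 := 22 → I/I/M on L1; bus BusUpgr; mem=10
  op8 P1: load  L6 → I/E/I on L6; bus BusRd; mem=50
  op9 P2: store L1 := 88 → I/I/M on L1; bus (none); mem=10
  op10 P0: store L1 := 74 → M/I/I on L1; bus BusRdX Flush; mem=88
  op11 P1: load  L3 → I/E/I on L3; bus BusRd; mem=70
  op12 P2: load  L2 → I/I/E on L2; bus BusRd; mem=60
  op13 P0: store L3 := 31 → M/I/I on L3; bus BusRdX; mem=70
  op14 P1: store L1 := 19 → I/M/I on L1; bus BusRdX Flush; mem=74
  op15 P0: store L1 := 59 → M/I/I on L1; bus BusRdX Flush; mem=19
  op16 P0: load  L1 → M/I/I on L1; bus (none); mem=19
  op17 P1: store L5 := 37 → I/M/I on L5; bus BusRdX Flush; mem=87
  op18 P2: load  L1 → O/I/S on L1; bus BusRd; mem=19
  op19 P1: store L1 := 98 → I/M/I on L1; bus BusRdX Flush; mem=59
  op20 P0: store L2 := 93 → M/I/I on L2; bus BusRdX; mem=60
  op21 P0: load  L6 → S/S/I on L6; bus BusRd; mem=50
  op22 P1: load  L1 → I/M/I on L1; bus (none); mem=59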